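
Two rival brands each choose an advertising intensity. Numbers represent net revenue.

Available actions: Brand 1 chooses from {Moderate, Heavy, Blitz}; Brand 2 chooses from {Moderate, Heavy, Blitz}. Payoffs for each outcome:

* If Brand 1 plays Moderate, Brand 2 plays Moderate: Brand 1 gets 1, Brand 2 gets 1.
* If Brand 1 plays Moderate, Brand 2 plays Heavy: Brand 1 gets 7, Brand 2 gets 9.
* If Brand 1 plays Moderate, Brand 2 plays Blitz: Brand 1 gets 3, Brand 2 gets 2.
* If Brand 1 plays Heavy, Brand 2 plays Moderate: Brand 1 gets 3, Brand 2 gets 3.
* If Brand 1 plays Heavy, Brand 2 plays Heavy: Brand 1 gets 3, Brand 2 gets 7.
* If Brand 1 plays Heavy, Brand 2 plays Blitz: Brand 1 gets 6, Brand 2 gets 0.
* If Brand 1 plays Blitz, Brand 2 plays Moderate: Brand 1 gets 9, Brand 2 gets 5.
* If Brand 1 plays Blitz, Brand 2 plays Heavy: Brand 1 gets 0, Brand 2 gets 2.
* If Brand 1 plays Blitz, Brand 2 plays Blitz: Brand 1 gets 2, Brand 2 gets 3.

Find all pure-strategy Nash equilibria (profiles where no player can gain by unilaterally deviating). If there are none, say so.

(Moderate, Moderate): Brand 1 can switch to Heavy (1 → 3). Not NE.
(Moderate, Heavy): Brand 1 gets 7, best alternative 3; Brand 2 gets 9, best alternative 2. No profitable deviation — NE.
(Moderate, Blitz): Brand 1 can switch to Heavy (3 → 6). Not NE.
(Heavy, Moderate): Brand 1 can switch to Blitz (3 → 9). Not NE.
(Heavy, Heavy): Brand 1 can switch to Moderate (3 → 7). Not NE.
(Heavy, Blitz): Brand 2 can switch to Moderate (0 → 3). Not NE.
(Blitz, Moderate): Brand 1 gets 9, best alternative 3; Brand 2 gets 5, best alternative 3. No profitable deviation — NE.
(Blitz, Heavy): Brand 1 can switch to Moderate (0 → 7). Not NE.
(The remaining 1 profile has a profitable deviation by the same check.)

Pure-strategy Nash equilibria: (Moderate, Heavy) and (Blitz, Moderate)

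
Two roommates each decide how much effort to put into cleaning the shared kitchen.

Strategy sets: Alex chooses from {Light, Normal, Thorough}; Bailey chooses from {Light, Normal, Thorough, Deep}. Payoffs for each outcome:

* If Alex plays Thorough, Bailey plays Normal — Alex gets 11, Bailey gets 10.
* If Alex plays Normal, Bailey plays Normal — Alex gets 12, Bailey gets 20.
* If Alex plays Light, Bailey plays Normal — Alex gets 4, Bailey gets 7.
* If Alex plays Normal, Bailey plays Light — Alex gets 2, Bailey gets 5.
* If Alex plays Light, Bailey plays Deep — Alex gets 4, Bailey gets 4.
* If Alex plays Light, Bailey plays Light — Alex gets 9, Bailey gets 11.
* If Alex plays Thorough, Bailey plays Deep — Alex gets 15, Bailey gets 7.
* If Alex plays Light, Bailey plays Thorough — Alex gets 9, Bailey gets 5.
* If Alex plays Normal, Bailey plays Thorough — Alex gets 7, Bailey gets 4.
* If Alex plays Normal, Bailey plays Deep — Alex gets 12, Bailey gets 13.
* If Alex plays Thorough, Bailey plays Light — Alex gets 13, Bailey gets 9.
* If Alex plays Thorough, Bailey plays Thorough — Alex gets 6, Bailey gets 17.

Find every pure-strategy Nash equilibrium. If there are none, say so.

(Light, Light): Alex can switch to Thorough (9 → 13). Not NE.
(Light, Normal): Alex can switch to Normal (4 → 12). Not NE.
(Light, Thorough): Bailey can switch to Light (5 → 11). Not NE.
(Light, Deep): Alex can switch to Normal (4 → 12). Not NE.
(Normal, Light): Alex can switch to Light (2 → 9). Not NE.
(Normal, Normal): Alex gets 12, best alternative 11; Bailey gets 20, best alternative 13. No profitable deviation — NE.
(Normal, Thorough): Alex can switch to Light (7 → 9). Not NE.
(Normal, Deep): Alex can switch to Thorough (12 → 15). Not NE.
(Thorough, Light): Bailey can switch to Normal (9 → 10). Not NE.
(Thorough, Normal): Alex can switch to Normal (11 → 12). Not NE.
(Thorough, Thorough): Alex can switch to Light (6 → 9). Not NE.
(The remaining 1 profile has a profitable deviation by the same check.)

The unique pure-strategy Nash equilibrium is (Normal, Normal).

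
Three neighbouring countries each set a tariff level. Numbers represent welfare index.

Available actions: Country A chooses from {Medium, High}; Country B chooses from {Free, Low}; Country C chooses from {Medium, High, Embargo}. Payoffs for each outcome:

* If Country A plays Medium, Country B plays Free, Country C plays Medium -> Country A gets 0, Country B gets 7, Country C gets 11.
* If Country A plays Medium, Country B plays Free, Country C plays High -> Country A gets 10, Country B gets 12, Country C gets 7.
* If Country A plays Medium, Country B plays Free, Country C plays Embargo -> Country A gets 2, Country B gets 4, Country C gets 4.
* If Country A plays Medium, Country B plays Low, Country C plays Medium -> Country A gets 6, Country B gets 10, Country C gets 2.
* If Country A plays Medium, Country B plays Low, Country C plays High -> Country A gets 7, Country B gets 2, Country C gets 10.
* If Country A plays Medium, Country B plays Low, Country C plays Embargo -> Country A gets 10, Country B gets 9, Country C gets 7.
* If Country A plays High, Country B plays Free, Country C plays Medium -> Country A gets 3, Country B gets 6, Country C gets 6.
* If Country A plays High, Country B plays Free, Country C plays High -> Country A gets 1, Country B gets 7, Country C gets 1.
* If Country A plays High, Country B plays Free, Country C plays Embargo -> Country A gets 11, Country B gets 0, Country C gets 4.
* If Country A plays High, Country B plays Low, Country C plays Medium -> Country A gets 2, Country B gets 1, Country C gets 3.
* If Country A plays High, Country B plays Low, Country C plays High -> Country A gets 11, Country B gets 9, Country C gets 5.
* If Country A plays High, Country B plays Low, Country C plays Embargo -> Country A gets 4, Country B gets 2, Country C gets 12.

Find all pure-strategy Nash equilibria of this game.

The unique pure-strategy Nash equilibrium is (High, Free, Medium).

(Medium, Free, Medium): Country A can switch to High (0 → 3). Not NE.
(Medium, Free, High): Country C can switch to Medium (7 → 11). Not NE.
(Medium, Free, Embargo): Country A can switch to High (2 → 11). Not NE.
(Medium, Low, Medium): Country C can switch to High (2 → 10). Not NE.
(Medium, Low, High): Country A can switch to High (7 → 11). Not NE.
(Medium, Low, Embargo): Country C can switch to High (7 → 10). Not NE.
(High, Free, Medium): Country A gets 3, best alternative 0; Country B gets 6, best alternative 1; Country C gets 6, best alternative 4. No profitable deviation — NE.
(The remaining 5 profiles each have a profitable deviation by the same check.)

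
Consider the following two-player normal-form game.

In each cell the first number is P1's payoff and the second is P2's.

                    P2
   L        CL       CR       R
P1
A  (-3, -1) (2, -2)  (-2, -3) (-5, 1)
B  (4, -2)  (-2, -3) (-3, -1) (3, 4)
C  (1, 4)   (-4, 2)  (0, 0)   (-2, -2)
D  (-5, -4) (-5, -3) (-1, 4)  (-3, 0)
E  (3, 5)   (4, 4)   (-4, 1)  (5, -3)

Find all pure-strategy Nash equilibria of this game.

P1 against L: payoffs -3, 4, 1, -5, 3 → best response B.
P1 against CL: payoffs 2, -2, -4, -5, 4 → best response E.
P1 against CR: payoffs -2, -3, 0, -1, -4 → best response C.
P1 against R: payoffs -5, 3, -2, -3, 5 → best response E.
P2 against A: payoffs -1, -2, -3, 1 → best response R.
P2 against B: payoffs -2, -3, -1, 4 → best response R.
P2 against C: payoffs 4, 2, 0, -2 → best response L.
P2 against D: payoffs -4, -3, 4, 0 → best response CR.
P2 against E: payoffs 5, 4, 1, -3 → best response L.
No profile is a mutual best response for all players.

none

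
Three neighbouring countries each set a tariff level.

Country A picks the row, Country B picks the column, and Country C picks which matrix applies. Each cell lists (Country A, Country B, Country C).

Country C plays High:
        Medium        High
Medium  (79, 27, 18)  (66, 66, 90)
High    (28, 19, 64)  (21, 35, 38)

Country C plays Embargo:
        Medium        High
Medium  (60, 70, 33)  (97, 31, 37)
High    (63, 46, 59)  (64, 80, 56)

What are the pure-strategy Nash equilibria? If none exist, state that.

(Medium, High, High)

Country A against (Medium, High): payoffs 79, 28 → best response Medium.
Country A against (Medium, Embargo): payoffs 60, 63 → best response High.
Country A against (High, High): payoffs 66, 21 → best response Medium.
Country A against (High, Embargo): payoffs 97, 64 → best response Medium.
Country B against (Medium, High): payoffs 27, 66 → best response High.
Country B against (Medium, Embargo): payoffs 70, 31 → best response Medium.
Country B against (High, High): payoffs 19, 35 → best response High.
Country B against (High, Embargo): payoffs 46, 80 → best response High.
Country C against (Medium, Medium): payoffs 18, 33 → best response Embargo.
Country C against (Medium, High): payoffs 90, 37 → best response High.
Country C against (High, Medium): payoffs 64, 59 → best response High.
Country C against (High, High): payoffs 38, 56 → best response Embargo.
Mutual best responses: (Medium, High, High).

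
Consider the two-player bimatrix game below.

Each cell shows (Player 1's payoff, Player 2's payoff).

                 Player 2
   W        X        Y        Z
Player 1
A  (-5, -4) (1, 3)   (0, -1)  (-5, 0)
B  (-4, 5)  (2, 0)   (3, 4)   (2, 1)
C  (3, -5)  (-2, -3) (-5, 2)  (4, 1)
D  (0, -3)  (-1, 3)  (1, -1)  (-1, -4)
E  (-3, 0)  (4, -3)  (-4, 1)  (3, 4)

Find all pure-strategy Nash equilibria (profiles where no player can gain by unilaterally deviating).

No pure-strategy Nash equilibrium.

Player 1 against W: payoffs -5, -4, 3, 0, -3 → best response C.
Player 1 against X: payoffs 1, 2, -2, -1, 4 → best response E.
Player 1 against Y: payoffs 0, 3, -5, 1, -4 → best response B.
Player 1 against Z: payoffs -5, 2, 4, -1, 3 → best response C.
Player 2 against A: payoffs -4, 3, -1, 0 → best response X.
Player 2 against B: payoffs 5, 0, 4, 1 → best response W.
Player 2 against C: payoffs -5, -3, 2, 1 → best response Y.
Player 2 against D: payoffs -3, 3, -1, -4 → best response X.
Player 2 against E: payoffs 0, -3, 1, 4 → best response Z.
No profile is a mutual best response for all players.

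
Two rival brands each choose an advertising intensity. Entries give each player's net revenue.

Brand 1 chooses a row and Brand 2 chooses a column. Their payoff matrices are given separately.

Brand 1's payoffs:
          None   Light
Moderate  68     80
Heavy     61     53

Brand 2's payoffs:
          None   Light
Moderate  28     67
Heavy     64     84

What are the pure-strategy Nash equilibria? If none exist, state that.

The unique pure-strategy Nash equilibrium is (Moderate, Light).

Brand 1 against None: payoffs 68, 61 → best response Moderate.
Brand 1 against Light: payoffs 80, 53 → best response Moderate.
Brand 2 against Moderate: payoffs 28, 67 → best response Light.
Brand 2 against Heavy: payoffs 64, 84 → best response Light.
Mutual best responses: (Moderate, Light).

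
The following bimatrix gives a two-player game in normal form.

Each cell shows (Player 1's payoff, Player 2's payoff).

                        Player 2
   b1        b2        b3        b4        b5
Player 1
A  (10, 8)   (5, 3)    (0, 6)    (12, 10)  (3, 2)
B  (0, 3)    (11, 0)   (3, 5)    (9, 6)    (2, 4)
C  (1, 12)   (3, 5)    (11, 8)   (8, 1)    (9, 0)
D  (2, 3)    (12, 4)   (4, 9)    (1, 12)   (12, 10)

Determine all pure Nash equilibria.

Player 1 against b1: payoffs 10, 0, 1, 2 → best response A.
Player 1 against b2: payoffs 5, 11, 3, 12 → best response D.
Player 1 against b3: payoffs 0, 3, 11, 4 → best response C.
Player 1 against b4: payoffs 12, 9, 8, 1 → best response A.
Player 1 against b5: payoffs 3, 2, 9, 12 → best response D.
Player 2 against A: payoffs 8, 3, 6, 10, 2 → best response b4.
Player 2 against B: payoffs 3, 0, 5, 6, 4 → best response b4.
Player 2 against C: payoffs 12, 5, 8, 1, 0 → best response b1.
Player 2 against D: payoffs 3, 4, 9, 12, 10 → best response b4.
Mutual best responses: (A, b4).

(A, b4)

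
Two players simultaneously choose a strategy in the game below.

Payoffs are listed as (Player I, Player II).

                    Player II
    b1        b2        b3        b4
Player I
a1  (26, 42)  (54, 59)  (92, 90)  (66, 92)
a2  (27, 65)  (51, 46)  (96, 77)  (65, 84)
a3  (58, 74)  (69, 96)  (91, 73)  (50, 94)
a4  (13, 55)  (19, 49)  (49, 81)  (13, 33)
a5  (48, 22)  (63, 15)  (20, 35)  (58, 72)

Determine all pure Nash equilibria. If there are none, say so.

For each strategy profile, look for a profitable unilateral deviation.
(a1, b1): Player I can switch to a2 (26 → 27). Not NE.
(a1, b2): Player I can switch to a3 (54 → 69). Not NE.
(a1, b3): Player I can switch to a2 (92 → 96). Not NE.
(a1, b4): Player I gets 66, best alternative 65; Player II gets 92, best alternative 90. No profitable deviation — NE.
(a2, b1): Player I can switch to a3 (27 → 58). Not NE.
(a2, b2): Player I can switch to a1 (51 → 54). Not NE.
(a2, b3): Player II can switch to b4 (77 → 84). Not NE.
(a2, b4): Player I can switch to a1 (65 → 66). Not NE.
(a3, b1): Player II can switch to b2 (74 → 96). Not NE.
(a3, b2): Player I gets 69, best alternative 63; Player II gets 96, best alternative 94. No profitable deviation — NE.
(a3, b3): Player I can switch to a1 (91 → 92). Not NE.
(a3, b4): Player I can switch to a1 (50 → 66). Not NE.
(The remaining 8 profiles each have a profitable deviation by the same check.)

The pure Nash equilibria are (a1, b4), (a3, b2).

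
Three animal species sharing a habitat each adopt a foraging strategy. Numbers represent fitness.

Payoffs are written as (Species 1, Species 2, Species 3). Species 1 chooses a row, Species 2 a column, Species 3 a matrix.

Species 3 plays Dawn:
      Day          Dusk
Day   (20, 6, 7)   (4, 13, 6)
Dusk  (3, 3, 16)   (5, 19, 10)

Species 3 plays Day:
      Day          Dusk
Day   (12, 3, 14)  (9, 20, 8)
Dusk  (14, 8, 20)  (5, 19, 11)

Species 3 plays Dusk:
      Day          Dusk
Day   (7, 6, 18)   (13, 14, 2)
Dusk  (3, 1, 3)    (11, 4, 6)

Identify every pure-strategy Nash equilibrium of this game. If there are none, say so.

Pure NE: (Day, Dusk, Day)

Check each profile: it is a Nash equilibrium iff no player can strictly gain by switching unilaterally.
(Day, Day, Dawn): Species 2 can switch to Dusk (6 → 13). Not NE.
(Day, Day, Day): Species 1 can switch to Dusk (12 → 14). Not NE.
(Day, Day, Dusk): Species 2 can switch to Dusk (6 → 14). Not NE.
(Day, Dusk, Dawn): Species 1 can switch to Dusk (4 → 5). Not NE.
(Day, Dusk, Day): Species 1 gets 9, best alternative 5; Species 2 gets 20, best alternative 3; Species 3 gets 8, best alternative 6. No profitable deviation — NE.
(Day, Dusk, Dusk): Species 3 can switch to Dawn (2 → 6). Not NE.
(Dusk, Day, Dawn): Species 1 can switch to Day (3 → 20). Not NE.
(The remaining 5 profiles each have a profitable deviation by the same check.)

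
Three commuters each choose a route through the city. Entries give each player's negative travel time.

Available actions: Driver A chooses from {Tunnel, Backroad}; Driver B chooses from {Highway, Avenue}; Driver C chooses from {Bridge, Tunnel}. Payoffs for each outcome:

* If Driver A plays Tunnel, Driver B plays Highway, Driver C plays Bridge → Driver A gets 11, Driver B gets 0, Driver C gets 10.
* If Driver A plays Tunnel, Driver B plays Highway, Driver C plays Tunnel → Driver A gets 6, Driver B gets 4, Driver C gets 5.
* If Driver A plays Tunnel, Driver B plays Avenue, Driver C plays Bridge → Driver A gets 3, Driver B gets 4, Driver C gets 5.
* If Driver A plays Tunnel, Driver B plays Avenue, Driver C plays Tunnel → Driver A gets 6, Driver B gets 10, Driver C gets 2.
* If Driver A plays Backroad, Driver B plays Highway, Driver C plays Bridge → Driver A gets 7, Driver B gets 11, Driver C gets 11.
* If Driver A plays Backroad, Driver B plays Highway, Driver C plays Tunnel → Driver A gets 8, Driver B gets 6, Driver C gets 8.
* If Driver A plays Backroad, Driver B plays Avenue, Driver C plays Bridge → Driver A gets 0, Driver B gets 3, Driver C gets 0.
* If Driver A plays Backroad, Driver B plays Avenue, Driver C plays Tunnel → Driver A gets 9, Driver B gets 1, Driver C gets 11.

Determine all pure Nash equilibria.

(Tunnel, Highway, Bridge): Driver B can switch to Avenue (0 → 4). Not NE.
(Tunnel, Highway, Tunnel): Driver A can switch to Backroad (6 → 8). Not NE.
(Tunnel, Avenue, Bridge): Driver A gets 3, best alternative 0; Driver B gets 4, best alternative 0; Driver C gets 5, best alternative 2. No profitable deviation — NE.
(Tunnel, Avenue, Tunnel): Driver A can switch to Backroad (6 → 9). Not NE.
(Backroad, Highway, Bridge): Driver A can switch to Tunnel (7 → 11). Not NE.
(Backroad, Highway, Tunnel): Driver C can switch to Bridge (8 → 11). Not NE.
(Backroad, Avenue, Bridge): Driver A can switch to Tunnel (0 → 3). Not NE.
(Backroad, Avenue, Tunnel): Driver B can switch to Highway (1 → 6). Not NE.

The unique pure-strategy Nash equilibrium is (Tunnel, Avenue, Bridge).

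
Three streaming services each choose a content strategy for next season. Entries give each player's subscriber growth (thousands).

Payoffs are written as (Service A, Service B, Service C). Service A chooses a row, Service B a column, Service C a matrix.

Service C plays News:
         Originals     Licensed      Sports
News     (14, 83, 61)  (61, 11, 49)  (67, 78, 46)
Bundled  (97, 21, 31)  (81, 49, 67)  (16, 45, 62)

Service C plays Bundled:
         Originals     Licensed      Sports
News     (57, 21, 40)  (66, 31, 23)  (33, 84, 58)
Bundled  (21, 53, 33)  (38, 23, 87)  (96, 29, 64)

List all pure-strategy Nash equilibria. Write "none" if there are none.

No pure-strategy Nash equilibrium.

For each player, find the best response to each opponent profile; mutual best responses are the pure NE.
Service A against (Originals, News): payoffs 14, 97 → best response Bundled.
Service A against (Originals, Bundled): payoffs 57, 21 → best response News.
Service A against (Licensed, News): payoffs 61, 81 → best response Bundled.
Service A against (Licensed, Bundled): payoffs 66, 38 → best response News.
Service A against (Sports, News): payoffs 67, 16 → best response News.
Service A against (Sports, Bundled): payoffs 33, 96 → best response Bundled.
Service B against (News, News): payoffs 83, 11, 78 → best response Originals.
Service B against (News, Bundled): payoffs 21, 31, 84 → best response Sports.
Service B against (Bundled, News): payoffs 21, 49, 45 → best response Licensed.
Service B against (Bundled, Bundled): payoffs 53, 23, 29 → best response Originals.
Service C against (News, Originals): payoffs 61, 40 → best response News.
Service C against (News, Licensed): payoffs 49, 23 → best response News.
Service C against (News, Sports): payoffs 46, 58 → best response Bundled.
Service C against (Bundled, Originals): payoffs 31, 33 → best response Bundled.
Service C against (Bundled, Licensed): payoffs 67, 87 → best response Bundled.
Service C against (Bundled, Sports): payoffs 62, 64 → best response Bundled.
No profile is a mutual best response for all players.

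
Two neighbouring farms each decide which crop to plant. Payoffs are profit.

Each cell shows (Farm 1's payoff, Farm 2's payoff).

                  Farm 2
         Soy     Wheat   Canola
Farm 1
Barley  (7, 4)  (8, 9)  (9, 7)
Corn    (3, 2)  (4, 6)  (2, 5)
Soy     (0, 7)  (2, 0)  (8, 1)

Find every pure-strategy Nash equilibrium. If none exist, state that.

Farm 1 against Soy: payoffs 7, 3, 0 → best response Barley.
Farm 1 against Wheat: payoffs 8, 4, 2 → best response Barley.
Farm 1 against Canola: payoffs 9, 2, 8 → best response Barley.
Farm 2 against Barley: payoffs 4, 9, 7 → best response Wheat.
Farm 2 against Corn: payoffs 2, 6, 5 → best response Wheat.
Farm 2 against Soy: payoffs 7, 0, 1 → best response Soy.
Mutual best responses: (Barley, Wheat).

(Barley, Wheat)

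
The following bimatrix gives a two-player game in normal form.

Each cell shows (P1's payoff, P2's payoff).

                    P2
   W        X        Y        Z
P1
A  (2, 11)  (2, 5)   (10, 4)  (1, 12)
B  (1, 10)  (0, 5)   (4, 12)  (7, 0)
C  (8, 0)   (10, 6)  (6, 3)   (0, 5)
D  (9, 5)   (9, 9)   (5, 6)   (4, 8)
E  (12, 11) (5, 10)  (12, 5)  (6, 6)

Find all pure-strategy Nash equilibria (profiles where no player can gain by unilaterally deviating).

(A, W): P1 can switch to C (2 → 8). Not NE.
(A, X): P1 can switch to C (2 → 10). Not NE.
(A, Y): P1 can switch to E (10 → 12). Not NE.
(A, Z): P1 can switch to B (1 → 7). Not NE.
(B, W): P1 can switch to A (1 → 2). Not NE.
(B, X): P1 can switch to A (0 → 2). Not NE.
(B, Y): P1 can switch to A (4 → 10). Not NE.
(B, Z): P2 can switch to W (0 → 10). Not NE.
(C, X): P1 gets 10, best alternative 9; P2 gets 6, best alternative 5. No profitable deviation — NE.
(E, W): P1 gets 12, best alternative 9; P2 gets 11, best alternative 10. No profitable deviation — NE.
(The remaining 10 profiles each have a profitable deviation by the same check.)

The pure Nash equilibria are (C, X); (E, W).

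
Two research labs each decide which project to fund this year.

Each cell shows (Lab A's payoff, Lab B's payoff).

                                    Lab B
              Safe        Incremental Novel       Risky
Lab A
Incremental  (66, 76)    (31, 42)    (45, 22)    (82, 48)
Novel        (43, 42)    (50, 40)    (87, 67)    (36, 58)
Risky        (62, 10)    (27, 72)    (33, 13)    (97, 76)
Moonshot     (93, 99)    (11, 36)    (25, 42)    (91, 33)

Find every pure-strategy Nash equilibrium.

Pure-strategy Nash equilibria: (Novel, Novel) and (Risky, Risky) and (Moonshot, Safe)

(Incremental, Safe): Lab A can switch to Moonshot (66 → 93). Not NE.
(Incremental, Incremental): Lab A can switch to Novel (31 → 50). Not NE.
(Incremental, Novel): Lab A can switch to Novel (45 → 87). Not NE.
(Incremental, Risky): Lab A can switch to Risky (82 → 97). Not NE.
(Novel, Safe): Lab A can switch to Incremental (43 → 66). Not NE.
(Novel, Incremental): Lab B can switch to Safe (40 → 42). Not NE.
(Novel, Novel): Lab A gets 87, best alternative 45; Lab B gets 67, best alternative 58. No profitable deviation — NE.
(Novel, Risky): Lab A can switch to Incremental (36 → 82). Not NE.
(Risky, Safe): Lab A can switch to Incremental (62 → 66). Not NE.
(Risky, Risky): Lab A gets 97, best alternative 91; Lab B gets 76, best alternative 72. No profitable deviation — NE.
(Moonshot, Safe): Lab A gets 93, best alternative 66; Lab B gets 99, best alternative 42. No profitable deviation — NE.
(The remaining 5 profiles each have a profitable deviation by the same check.)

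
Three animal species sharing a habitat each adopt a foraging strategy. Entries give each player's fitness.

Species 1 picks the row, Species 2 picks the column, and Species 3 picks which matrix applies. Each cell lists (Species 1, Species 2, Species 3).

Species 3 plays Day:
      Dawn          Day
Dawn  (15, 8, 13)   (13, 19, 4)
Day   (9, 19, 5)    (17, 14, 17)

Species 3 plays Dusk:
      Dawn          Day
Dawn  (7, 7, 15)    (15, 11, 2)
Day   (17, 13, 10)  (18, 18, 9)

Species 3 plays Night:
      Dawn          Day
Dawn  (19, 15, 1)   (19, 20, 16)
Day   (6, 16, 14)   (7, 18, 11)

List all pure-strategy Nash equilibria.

(Dawn, Dawn, Day): Species 2 can switch to Day (8 → 19). Not NE.
(Dawn, Dawn, Dusk): Species 1 can switch to Day (7 → 17). Not NE.
(Dawn, Dawn, Night): Species 2 can switch to Day (15 → 20). Not NE.
(Dawn, Day, Day): Species 1 can switch to Day (13 → 17). Not NE.
(Dawn, Day, Dusk): Species 1 can switch to Day (15 → 18). Not NE.
(Dawn, Day, Night): Species 1 gets 19, best alternative 7; Species 2 gets 20, best alternative 15; Species 3 gets 16, best alternative 4. No profitable deviation — NE.
(Day, Dawn, Day): Species 1 can switch to Dawn (9 → 15). Not NE.
(Day, Dawn, Dusk): Species 2 can switch to Day (13 → 18). Not NE.
(Day, Dawn, Night): Species 1 can switch to Dawn (6 → 19). Not NE.
(The remaining 3 profiles each have a profitable deviation by the same check.)

The unique pure-strategy Nash equilibrium is (Dawn, Day, Night).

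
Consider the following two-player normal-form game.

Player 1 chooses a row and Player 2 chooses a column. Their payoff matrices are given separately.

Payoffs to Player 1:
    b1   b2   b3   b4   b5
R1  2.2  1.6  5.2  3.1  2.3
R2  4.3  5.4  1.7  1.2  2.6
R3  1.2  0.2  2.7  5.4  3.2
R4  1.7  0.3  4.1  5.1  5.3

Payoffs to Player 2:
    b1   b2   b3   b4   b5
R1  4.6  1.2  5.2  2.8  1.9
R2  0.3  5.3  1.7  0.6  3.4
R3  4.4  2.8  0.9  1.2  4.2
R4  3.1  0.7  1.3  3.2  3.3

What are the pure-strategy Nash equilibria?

Player 1 against b1: payoffs 2.2, 4.3, 1.2, 1.7 → best response R2.
Player 1 against b2: payoffs 1.6, 5.4, 0.2, 0.3 → best response R2.
Player 1 against b3: payoffs 5.2, 1.7, 2.7, 4.1 → best response R1.
Player 1 against b4: payoffs 3.1, 1.2, 5.4, 5.1 → best response R3.
Player 1 against b5: payoffs 2.3, 2.6, 3.2, 5.3 → best response R4.
Player 2 against R1: payoffs 4.6, 1.2, 5.2, 2.8, 1.9 → best response b3.
Player 2 against R2: payoffs 0.3, 5.3, 1.7, 0.6, 3.4 → best response b2.
Player 2 against R3: payoffs 4.4, 2.8, 0.9, 1.2, 4.2 → best response b1.
Player 2 against R4: payoffs 3.1, 0.7, 1.3, 3.2, 3.3 → best response b5.
Mutual best responses: (R1, b3); (R2, b2); (R4, b5).

The pure Nash equilibria are (R1, b3); (R2, b2); (R4, b5).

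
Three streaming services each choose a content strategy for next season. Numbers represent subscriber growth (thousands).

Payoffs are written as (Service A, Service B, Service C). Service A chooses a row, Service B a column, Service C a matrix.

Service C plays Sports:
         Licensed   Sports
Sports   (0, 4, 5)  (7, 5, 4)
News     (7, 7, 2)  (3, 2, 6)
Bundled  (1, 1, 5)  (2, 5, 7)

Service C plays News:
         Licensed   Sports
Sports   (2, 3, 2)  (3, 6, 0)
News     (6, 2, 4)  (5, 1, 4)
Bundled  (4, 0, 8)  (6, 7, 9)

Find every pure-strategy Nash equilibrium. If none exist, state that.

The pure Nash equilibria are (Sports, Sports, Sports), (News, Licensed, News), (Bundled, Sports, News).

For each strategy profile, look for a profitable unilateral deviation.
(Sports, Licensed, Sports): Service A can switch to News (0 → 7). Not NE.
(Sports, Licensed, News): Service A can switch to News (2 → 6). Not NE.
(Sports, Sports, Sports): Service A gets 7, best alternative 3; Service B gets 5, best alternative 4; Service C gets 4, best alternative 0. No profitable deviation — NE.
(Sports, Sports, News): Service A can switch to News (3 → 5). Not NE.
(News, Licensed, Sports): Service C can switch to News (2 → 4). Not NE.
(News, Licensed, News): Service A gets 6, best alternative 4; Service B gets 2, best alternative 1; Service C gets 4, best alternative 2. No profitable deviation — NE.
(News, Sports, Sports): Service A can switch to Sports (3 → 7). Not NE.
(News, Sports, News): Service A can switch to Bundled (5 → 6). Not NE.
(Bundled, Licensed, Sports): Service A can switch to News (1 → 7). Not NE.
(Bundled, Licensed, News): Service A can switch to News (4 → 6). Not NE.
(Bundled, Sports, Sports): Service A can switch to Sports (2 → 7). Not NE.
(Bundled, Sports, News): Service A gets 6, best alternative 5; Service B gets 7, best alternative 0; Service C gets 9, best alternative 7. No profitable deviation — NE.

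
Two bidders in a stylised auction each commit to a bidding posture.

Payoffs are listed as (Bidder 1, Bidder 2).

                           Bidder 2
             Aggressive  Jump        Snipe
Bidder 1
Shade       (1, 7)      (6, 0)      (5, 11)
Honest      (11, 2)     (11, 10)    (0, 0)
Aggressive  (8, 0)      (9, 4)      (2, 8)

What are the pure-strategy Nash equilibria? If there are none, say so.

Pure-strategy Nash equilibria: (Shade, Snipe); (Honest, Jump)

(Shade, Aggressive): Bidder 1 can switch to Honest (1 → 11). Not NE.
(Shade, Jump): Bidder 1 can switch to Honest (6 → 11). Not NE.
(Shade, Snipe): Bidder 1 gets 5, best alternative 2; Bidder 2 gets 11, best alternative 7. No profitable deviation — NE.
(Honest, Aggressive): Bidder 2 can switch to Jump (2 → 10). Not NE.
(Honest, Jump): Bidder 1 gets 11, best alternative 9; Bidder 2 gets 10, best alternative 2. No profitable deviation — NE.
(Honest, Snipe): Bidder 1 can switch to Shade (0 → 5). Not NE.
(Aggressive, Aggressive): Bidder 1 can switch to Honest (8 → 11). Not NE.
(Aggressive, Jump): Bidder 1 can switch to Honest (9 → 11). Not NE.
(The remaining 1 profile has a profitable deviation by the same check.)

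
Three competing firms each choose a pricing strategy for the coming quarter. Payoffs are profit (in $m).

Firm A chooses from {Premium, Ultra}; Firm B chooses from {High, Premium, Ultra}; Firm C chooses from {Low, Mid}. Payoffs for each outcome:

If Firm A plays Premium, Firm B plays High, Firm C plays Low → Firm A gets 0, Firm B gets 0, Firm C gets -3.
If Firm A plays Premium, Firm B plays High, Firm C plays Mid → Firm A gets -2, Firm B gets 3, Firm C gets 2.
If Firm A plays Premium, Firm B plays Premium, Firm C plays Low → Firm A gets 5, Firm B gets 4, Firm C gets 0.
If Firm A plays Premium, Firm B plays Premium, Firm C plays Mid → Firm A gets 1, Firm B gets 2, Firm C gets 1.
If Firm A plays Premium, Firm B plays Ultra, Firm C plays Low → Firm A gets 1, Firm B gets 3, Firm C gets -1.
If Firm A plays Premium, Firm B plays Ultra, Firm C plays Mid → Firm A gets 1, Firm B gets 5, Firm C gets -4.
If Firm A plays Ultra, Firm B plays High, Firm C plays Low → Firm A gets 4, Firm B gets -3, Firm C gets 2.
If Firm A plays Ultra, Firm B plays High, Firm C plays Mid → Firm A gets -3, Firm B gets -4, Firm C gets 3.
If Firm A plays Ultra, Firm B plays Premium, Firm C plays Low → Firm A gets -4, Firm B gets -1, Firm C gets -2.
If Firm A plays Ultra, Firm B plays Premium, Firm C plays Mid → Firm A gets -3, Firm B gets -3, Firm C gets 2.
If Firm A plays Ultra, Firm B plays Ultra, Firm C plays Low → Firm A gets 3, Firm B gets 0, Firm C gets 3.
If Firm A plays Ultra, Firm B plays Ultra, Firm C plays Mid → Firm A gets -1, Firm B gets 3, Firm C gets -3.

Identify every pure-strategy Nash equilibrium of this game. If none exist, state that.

Firm A against (High, Low): payoffs 0, 4 → best response Ultra.
Firm A against (High, Mid): payoffs -2, -3 → best response Premium.
Firm A against (Premium, Low): payoffs 5, -4 → best response Premium.
Firm A against (Premium, Mid): payoffs 1, -3 → best response Premium.
Firm A against (Ultra, Low): payoffs 1, 3 → best response Ultra.
Firm A against (Ultra, Mid): payoffs 1, -1 → best response Premium.
Firm B against (Premium, Low): payoffs 0, 4, 3 → best response Premium.
Firm B against (Premium, Mid): payoffs 3, 2, 5 → best response Ultra.
Firm B against (Ultra, Low): payoffs -3, -1, 0 → best response Ultra.
Firm B against (Ultra, Mid): payoffs -4, -3, 3 → best response Ultra.
Firm C against (Premium, High): payoffs -3, 2 → best response Mid.
Firm C against (Premium, Premium): payoffs 0, 1 → best response Mid.
Firm C against (Premium, Ultra): payoffs -1, -4 → best response Low.
Firm C against (Ultra, High): payoffs 2, 3 → best response Mid.
Firm C against (Ultra, Premium): payoffs -2, 2 → best response Mid.
Firm C against (Ultra, Ultra): payoffs 3, -3 → best response Low.
Mutual best responses: (Ultra, Ultra, Low).

(Ultra, Ultra, Low)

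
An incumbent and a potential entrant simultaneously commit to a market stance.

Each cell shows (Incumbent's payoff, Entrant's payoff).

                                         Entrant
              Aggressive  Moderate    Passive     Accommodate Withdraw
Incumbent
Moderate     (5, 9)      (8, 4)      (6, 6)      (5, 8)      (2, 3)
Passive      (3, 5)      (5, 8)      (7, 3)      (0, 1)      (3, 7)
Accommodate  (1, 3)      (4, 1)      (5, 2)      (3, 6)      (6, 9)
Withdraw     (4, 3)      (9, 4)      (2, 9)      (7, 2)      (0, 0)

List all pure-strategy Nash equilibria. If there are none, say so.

The pure Nash equilibria are (Moderate, Aggressive); (Accommodate, Withdraw).

(Moderate, Aggressive): Incumbent gets 5, best alternative 4; Entrant gets 9, best alternative 8. No profitable deviation — NE.
(Moderate, Moderate): Incumbent can switch to Withdraw (8 → 9). Not NE.
(Moderate, Passive): Incumbent can switch to Passive (6 → 7). Not NE.
(Moderate, Accommodate): Incumbent can switch to Withdraw (5 → 7). Not NE.
(Moderate, Withdraw): Incumbent can switch to Passive (2 → 3). Not NE.
(Passive, Aggressive): Incumbent can switch to Moderate (3 → 5). Not NE.
(Passive, Moderate): Incumbent can switch to Moderate (5 → 8). Not NE.
(Passive, Passive): Entrant can switch to Aggressive (3 → 5). Not NE.
(Passive, Accommodate): Incumbent can switch to Moderate (0 → 5). Not NE.
(Accommodate, Withdraw): Incumbent gets 6, best alternative 3; Entrant gets 9, best alternative 6. No profitable deviation — NE.
(The remaining 10 profiles each have a profitable deviation by the same check.)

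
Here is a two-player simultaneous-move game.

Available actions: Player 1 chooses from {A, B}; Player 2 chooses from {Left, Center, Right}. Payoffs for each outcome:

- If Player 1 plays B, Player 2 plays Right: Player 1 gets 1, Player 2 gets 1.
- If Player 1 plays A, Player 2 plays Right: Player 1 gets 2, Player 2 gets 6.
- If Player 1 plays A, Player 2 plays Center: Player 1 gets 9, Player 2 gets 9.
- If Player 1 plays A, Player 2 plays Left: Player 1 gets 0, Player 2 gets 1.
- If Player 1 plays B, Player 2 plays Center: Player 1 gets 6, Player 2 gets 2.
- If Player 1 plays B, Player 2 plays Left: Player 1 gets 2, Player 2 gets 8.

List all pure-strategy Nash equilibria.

(A, Center) and (B, Left)

Player 1 against Left: payoffs 0, 2 → best response B.
Player 1 against Center: payoffs 9, 6 → best response A.
Player 1 against Right: payoffs 2, 1 → best response A.
Player 2 against A: payoffs 1, 9, 6 → best response Center.
Player 2 against B: payoffs 8, 2, 1 → best response Left.
Mutual best responses: (A, Center); (B, Left).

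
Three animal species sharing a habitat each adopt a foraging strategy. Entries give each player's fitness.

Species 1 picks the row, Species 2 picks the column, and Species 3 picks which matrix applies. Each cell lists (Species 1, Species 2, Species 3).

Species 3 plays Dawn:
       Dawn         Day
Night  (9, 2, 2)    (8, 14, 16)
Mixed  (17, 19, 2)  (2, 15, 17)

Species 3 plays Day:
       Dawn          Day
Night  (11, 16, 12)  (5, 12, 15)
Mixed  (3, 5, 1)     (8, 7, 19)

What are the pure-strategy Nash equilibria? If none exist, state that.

Pure-strategy Nash equilibria: (Night, Dawn, Day); (Night, Day, Dawn); (Mixed, Dawn, Dawn); (Mixed, Day, Day)

(Night, Dawn, Dawn): Species 1 can switch to Mixed (9 → 17). Not NE.
(Night, Dawn, Day): Species 1 gets 11, best alternative 3; Species 2 gets 16, best alternative 12; Species 3 gets 12, best alternative 2. No profitable deviation — NE.
(Night, Day, Dawn): Species 1 gets 8, best alternative 2; Species 2 gets 14, best alternative 2; Species 3 gets 16, best alternative 15. No profitable deviation — NE.
(Night, Day, Day): Species 1 can switch to Mixed (5 → 8). Not NE.
(Mixed, Dawn, Dawn): Species 1 gets 17, best alternative 9; Species 2 gets 19, best alternative 15; Species 3 gets 2, best alternative 1. No profitable deviation — NE.
(Mixed, Dawn, Day): Species 1 can switch to Night (3 → 11). Not NE.
(Mixed, Day, Dawn): Species 1 can switch to Night (2 → 8). Not NE.
(Mixed, Day, Day): Species 1 gets 8, best alternative 5; Species 2 gets 7, best alternative 5; Species 3 gets 19, best alternative 17. No profitable deviation — NE.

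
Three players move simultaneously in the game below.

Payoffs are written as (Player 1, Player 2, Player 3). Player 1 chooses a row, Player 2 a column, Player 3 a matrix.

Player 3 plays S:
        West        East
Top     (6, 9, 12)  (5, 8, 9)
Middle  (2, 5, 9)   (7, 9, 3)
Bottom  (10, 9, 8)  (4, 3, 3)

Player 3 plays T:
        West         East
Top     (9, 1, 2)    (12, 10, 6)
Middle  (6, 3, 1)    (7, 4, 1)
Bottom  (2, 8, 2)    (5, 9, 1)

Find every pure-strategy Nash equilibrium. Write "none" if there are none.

The pure Nash equilibria are (Middle, East, S); (Bottom, West, S).

Check each profile: it is a Nash equilibrium iff no player can strictly gain by switching unilaterally.
(Top, West, S): Player 1 can switch to Bottom (6 → 10). Not NE.
(Top, West, T): Player 2 can switch to East (1 → 10). Not NE.
(Top, East, S): Player 1 can switch to Middle (5 → 7). Not NE.
(Top, East, T): Player 3 can switch to S (6 → 9). Not NE.
(Middle, West, S): Player 1 can switch to Top (2 → 6). Not NE.
(Middle, West, T): Player 1 can switch to Top (6 → 9). Not NE.
(Middle, East, S): Player 1 gets 7, best alternative 5; Player 2 gets 9, best alternative 5; Player 3 gets 3, best alternative 1. No profitable deviation — NE.
(Middle, East, T): Player 1 can switch to Top (7 → 12). Not NE.
(Bottom, West, S): Player 1 gets 10, best alternative 6; Player 2 gets 9, best alternative 3; Player 3 gets 8, best alternative 2. No profitable deviation — NE.
(Bottom, West, T): Player 1 can switch to Top (2 → 9). Not NE.
(Bottom, East, S): Player 1 can switch to Top (4 → 5). Not NE.
(Bottom, East, T): Player 1 can switch to Top (5 → 12). Not NE.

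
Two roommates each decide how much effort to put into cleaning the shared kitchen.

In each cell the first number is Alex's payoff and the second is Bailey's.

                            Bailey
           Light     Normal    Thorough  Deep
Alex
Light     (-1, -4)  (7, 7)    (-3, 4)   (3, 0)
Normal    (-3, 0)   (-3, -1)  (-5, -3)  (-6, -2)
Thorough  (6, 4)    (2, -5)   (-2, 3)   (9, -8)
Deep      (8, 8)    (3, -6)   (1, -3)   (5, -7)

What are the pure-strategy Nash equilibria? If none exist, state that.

(Light, Normal) and (Deep, Light)

(Light, Light): Alex can switch to Thorough (-1 → 6). Not NE.
(Light, Normal): Alex gets 7, best alternative 3; Bailey gets 7, best alternative 4. No profitable deviation — NE.
(Light, Thorough): Alex can switch to Thorough (-3 → -2). Not NE.
(Light, Deep): Alex can switch to Thorough (3 → 9). Not NE.
(Normal, Light): Alex can switch to Light (-3 → -1). Not NE.
(Normal, Normal): Alex can switch to Light (-3 → 7). Not NE.
(Normal, Thorough): Alex can switch to Light (-5 → -3). Not NE.
(Deep, Light): Alex gets 8, best alternative 6; Bailey gets 8, best alternative -3. No profitable deviation — NE.
(The remaining 8 profiles each have a profitable deviation by the same check.)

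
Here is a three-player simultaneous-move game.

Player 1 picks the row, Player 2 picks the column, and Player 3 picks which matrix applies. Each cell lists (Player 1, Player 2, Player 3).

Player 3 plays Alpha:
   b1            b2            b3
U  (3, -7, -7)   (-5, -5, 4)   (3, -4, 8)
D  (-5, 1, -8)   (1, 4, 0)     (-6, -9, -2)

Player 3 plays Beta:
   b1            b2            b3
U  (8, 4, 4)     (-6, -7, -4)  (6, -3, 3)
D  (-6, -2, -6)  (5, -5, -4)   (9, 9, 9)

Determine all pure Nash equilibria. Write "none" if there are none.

Player 1 against (b1, Alpha): payoffs 3, -5 → best response U.
Player 1 against (b1, Beta): payoffs 8, -6 → best response U.
Player 1 against (b2, Alpha): payoffs -5, 1 → best response D.
Player 1 against (b2, Beta): payoffs -6, 5 → best response D.
Player 1 against (b3, Alpha): payoffs 3, -6 → best response U.
Player 1 against (b3, Beta): payoffs 6, 9 → best response D.
Player 2 against (U, Alpha): payoffs -7, -5, -4 → best response b3.
Player 2 against (U, Beta): payoffs 4, -7, -3 → best response b1.
Player 2 against (D, Alpha): payoffs 1, 4, -9 → best response b2.
Player 2 against (D, Beta): payoffs -2, -5, 9 → best response b3.
Player 3 against (U, b1): payoffs -7, 4 → best response Beta.
Player 3 against (U, b2): payoffs 4, -4 → best response Alpha.
Player 3 against (U, b3): payoffs 8, 3 → best response Alpha.
Player 3 against (D, b1): payoffs -8, -6 → best response Beta.
Player 3 against (D, b2): payoffs 0, -4 → best response Alpha.
Player 3 against (D, b3): payoffs -2, 9 → best response Beta.
Mutual best responses: (U, b1, Beta); (U, b3, Alpha); (D, b2, Alpha); (D, b3, Beta).

Pure-strategy Nash equilibria: (U, b1, Beta) and (U, b3, Alpha) and (D, b2, Alpha) and (D, b3, Beta)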